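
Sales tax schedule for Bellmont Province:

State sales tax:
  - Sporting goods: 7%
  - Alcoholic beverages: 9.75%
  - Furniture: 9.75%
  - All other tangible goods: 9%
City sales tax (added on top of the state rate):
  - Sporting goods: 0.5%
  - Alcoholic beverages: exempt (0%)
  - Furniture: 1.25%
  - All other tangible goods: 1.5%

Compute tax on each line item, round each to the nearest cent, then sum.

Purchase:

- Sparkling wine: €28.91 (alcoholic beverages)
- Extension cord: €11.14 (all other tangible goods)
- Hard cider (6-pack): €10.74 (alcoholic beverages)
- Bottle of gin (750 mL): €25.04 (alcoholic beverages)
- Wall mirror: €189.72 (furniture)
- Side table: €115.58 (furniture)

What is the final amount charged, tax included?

€422.19

Sparkling wine €28.91: alcoholic beverages → 9.75% + 0% city = 9.75% → €2.82
Extension cord €11.14: all other tangible goods → 9% + 1.5% city = 10.5% → €1.17
Hard cider (6-pack) €10.74: alcoholic beverages → 9.75% + 0% city = 9.75% → €1.05
Bottle of gin (750 mL) €25.04: alcoholic beverages → 9.75% + 0% city = 9.75% → €2.44
Wall mirror €189.72: furniture → 9.75% + 1.25% city = 11% → €20.87
Side table €115.58: furniture → 9.75% + 1.25% city = 11% → €12.71
Subtotal = €381.13; tax = €41.06; total due = €422.19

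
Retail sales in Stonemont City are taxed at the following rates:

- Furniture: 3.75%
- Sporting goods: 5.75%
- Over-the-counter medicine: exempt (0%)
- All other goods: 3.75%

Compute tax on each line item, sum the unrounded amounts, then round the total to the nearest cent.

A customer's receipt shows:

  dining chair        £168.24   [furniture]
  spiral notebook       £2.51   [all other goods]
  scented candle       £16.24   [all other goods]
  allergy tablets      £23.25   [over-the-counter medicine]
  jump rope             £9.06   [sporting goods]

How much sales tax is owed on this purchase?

£7.53

Dining chair £168.24: furniture → 3.75% → £6.309
Spiral notebook £2.51: all other goods → 3.75% → £0.094125
Scented candle £16.24: all other goods → 3.75% → £0.609
Allergy tablets £23.25: over-the-counter medicine → 0% → £0.00
Jump rope £9.06: sporting goods → 5.75% → £0.52095
Unrounded tax sum = £7.533075 → £7.53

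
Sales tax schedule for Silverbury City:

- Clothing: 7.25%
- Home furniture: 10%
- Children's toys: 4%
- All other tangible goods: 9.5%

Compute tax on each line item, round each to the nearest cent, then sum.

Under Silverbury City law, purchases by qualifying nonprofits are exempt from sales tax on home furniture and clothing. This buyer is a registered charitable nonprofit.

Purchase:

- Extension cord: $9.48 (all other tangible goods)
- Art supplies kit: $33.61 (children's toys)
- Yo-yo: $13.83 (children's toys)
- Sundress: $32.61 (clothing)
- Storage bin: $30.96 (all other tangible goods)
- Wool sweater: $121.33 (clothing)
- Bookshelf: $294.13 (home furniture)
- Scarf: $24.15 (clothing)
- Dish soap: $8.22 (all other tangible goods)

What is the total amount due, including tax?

$574.83

Extension cord $9.48: all other tangible goods → 9.5% → $0.90
Art supplies kit $33.61: children's toys → 4% → $1.34
Yo-yo $13.83: children's toys → 4% → $0.55
Sundress $32.61: clothing, buyer-exempt → 0% → $0.00
Storage bin $30.96: all other tangible goods → 9.5% → $2.94
Wool sweater $121.33: clothing, buyer-exempt → 0% → $0.00
Bookshelf $294.13: home furniture, buyer-exempt → 0% → $0.00
Scarf $24.15: clothing, buyer-exempt → 0% → $0.00
Dish soap $8.22: all other tangible goods → 9.5% → $0.78
Subtotal = $568.32; tax = $6.51; total due = $574.83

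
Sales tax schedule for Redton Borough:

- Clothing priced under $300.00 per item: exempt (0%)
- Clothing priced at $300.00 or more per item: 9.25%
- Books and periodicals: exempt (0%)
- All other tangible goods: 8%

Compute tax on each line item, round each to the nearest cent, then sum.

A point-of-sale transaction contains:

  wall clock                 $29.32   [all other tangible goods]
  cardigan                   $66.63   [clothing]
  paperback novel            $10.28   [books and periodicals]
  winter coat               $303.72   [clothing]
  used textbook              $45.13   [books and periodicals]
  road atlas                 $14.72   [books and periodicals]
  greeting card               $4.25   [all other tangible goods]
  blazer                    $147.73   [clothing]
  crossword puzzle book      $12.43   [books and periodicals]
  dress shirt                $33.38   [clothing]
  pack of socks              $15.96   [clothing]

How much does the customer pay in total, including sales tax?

Wall clock $29.32: all other tangible goods → 8% → $2.35
Cardigan $66.63: clothing, under $300.00 → 0% → $0.00
Paperback novel $10.28: books and periodicals → 0% → $0.00
Winter coat $303.72: clothing, $300.00 or more → 9.25% → $28.09
Used textbook $45.13: books and periodicals → 0% → $0.00
Road atlas $14.72: books and periodicals → 0% → $0.00
Greeting card $4.25: all other tangible goods → 8% → $0.34
Blazer $147.73: clothing, under $300.00 → 0% → $0.00
Crossword puzzle book $12.43: books and periodicals → 0% → $0.00
Dress shirt $33.38: clothing, under $300.00 → 0% → $0.00
Pack of socks $15.96: clothing, under $300.00 → 0% → $0.00
Subtotal = $683.55; tax = $30.78; total due = $714.33

$714.33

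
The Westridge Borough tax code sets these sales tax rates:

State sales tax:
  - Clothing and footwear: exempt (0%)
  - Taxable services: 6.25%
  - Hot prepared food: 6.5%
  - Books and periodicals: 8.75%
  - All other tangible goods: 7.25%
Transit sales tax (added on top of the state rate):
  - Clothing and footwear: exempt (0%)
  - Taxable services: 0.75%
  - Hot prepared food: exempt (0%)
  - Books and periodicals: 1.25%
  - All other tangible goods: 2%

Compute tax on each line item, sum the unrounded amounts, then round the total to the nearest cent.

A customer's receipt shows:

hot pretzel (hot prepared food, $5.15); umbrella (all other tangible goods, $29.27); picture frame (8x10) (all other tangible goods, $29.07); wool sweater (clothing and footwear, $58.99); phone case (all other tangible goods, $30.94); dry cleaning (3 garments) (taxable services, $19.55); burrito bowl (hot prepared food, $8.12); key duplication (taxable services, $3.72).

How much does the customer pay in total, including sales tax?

$195.56

Hot pretzel $5.15: hot prepared food → 6.5% + 0% transit = 6.5% → $0.33475
Umbrella $29.27: all other tangible goods → 7.25% + 2% transit = 9.25% → $2.707475
Picture frame (8x10) $29.07: all other tangible goods → 7.25% + 2% transit = 9.25% → $2.688975
Wool sweater $58.99: clothing and footwear → 0% + 0% transit = 0% → $0.00
Phone case $30.94: all other tangible goods → 7.25% + 2% transit = 9.25% → $2.86195
Dry cleaning (3 garments) $19.55: taxable services → 6.25% + 0.75% transit = 7% → $1.3685
Burrito bowl $8.12: hot prepared food → 6.5% + 0% transit = 6.5% → $0.5278
Key duplication $3.72: taxable services → 6.25% + 0.75% transit = 7% → $0.2604
Subtotal = $184.81; unrounded tax = $10.74985 → $10.75; total due = $195.56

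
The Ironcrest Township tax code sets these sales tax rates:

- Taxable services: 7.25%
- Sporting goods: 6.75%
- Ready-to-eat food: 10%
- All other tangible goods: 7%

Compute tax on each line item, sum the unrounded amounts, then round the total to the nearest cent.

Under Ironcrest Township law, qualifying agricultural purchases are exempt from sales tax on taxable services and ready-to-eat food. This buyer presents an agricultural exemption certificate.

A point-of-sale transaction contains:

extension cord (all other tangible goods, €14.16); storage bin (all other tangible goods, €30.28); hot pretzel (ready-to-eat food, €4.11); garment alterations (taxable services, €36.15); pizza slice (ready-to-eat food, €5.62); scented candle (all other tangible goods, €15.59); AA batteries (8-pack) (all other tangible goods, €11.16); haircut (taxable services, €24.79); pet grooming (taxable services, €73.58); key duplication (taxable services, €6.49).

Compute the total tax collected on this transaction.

Extension cord €14.16: all other tangible goods → 7% → €0.9912
Storage bin €30.28: all other tangible goods → 7% → €2.1196
Hot pretzel €4.11: ready-to-eat food, buyer-exempt → 0% → €0.00
Garment alterations €36.15: taxable services, buyer-exempt → 0% → €0.00
Pizza slice €5.62: ready-to-eat food, buyer-exempt → 0% → €0.00
Scented candle €15.59: all other tangible goods → 7% → €1.0913
AA batteries (8-pack) €11.16: all other tangible goods → 7% → €0.7812
Haircut €24.79: taxable services, buyer-exempt → 0% → €0.00
Pet grooming €73.58: taxable services, buyer-exempt → 0% → €0.00
Key duplication €6.49: taxable services, buyer-exempt → 0% → €0.00
Unrounded tax sum = €4.9833 → €4.98

€4.98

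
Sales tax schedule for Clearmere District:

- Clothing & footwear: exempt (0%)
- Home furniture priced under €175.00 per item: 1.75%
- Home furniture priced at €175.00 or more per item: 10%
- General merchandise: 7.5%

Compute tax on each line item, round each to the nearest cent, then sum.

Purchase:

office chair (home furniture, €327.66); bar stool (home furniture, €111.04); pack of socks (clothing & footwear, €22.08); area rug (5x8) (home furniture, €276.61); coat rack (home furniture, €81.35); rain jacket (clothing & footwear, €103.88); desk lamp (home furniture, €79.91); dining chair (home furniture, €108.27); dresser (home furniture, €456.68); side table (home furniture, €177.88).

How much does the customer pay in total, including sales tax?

Office chair €327.66: home furniture, €175.00 or more → 10% → €32.77
Bar stool €111.04: home furniture, under €175.00 → 1.75% → €1.94
Pack of socks €22.08: clothing & footwear → 0% → €0.00
Area rug (5x8) €276.61: home furniture, €175.00 or more → 10% → €27.66
Coat rack €81.35: home furniture, under €175.00 → 1.75% → €1.42
Rain jacket €103.88: clothing & footwear → 0% → €0.00
Desk lamp €79.91: home furniture, under €175.00 → 1.75% → €1.40
Dining chair €108.27: home furniture, under €175.00 → 1.75% → €1.89
Dresser €456.68: home furniture, €175.00 or more → 10% → €45.67
Side table €177.88: home furniture, €175.00 or more → 10% → €17.79
Subtotal = €1745.36; tax = €130.54; total due = €1875.90

€1875.90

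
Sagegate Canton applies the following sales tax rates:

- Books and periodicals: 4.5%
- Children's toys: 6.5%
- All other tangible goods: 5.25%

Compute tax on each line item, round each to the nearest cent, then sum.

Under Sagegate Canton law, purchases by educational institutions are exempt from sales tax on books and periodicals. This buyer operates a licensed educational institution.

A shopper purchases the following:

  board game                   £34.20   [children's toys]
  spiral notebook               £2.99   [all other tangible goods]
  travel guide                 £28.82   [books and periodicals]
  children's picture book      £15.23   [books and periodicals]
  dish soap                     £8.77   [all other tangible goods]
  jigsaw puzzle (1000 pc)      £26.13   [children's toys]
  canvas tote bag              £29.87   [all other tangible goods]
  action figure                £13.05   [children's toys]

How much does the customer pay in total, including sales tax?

£166.02

Board game £34.20: children's toys → 6.5% → £2.22
Spiral notebook £2.99: all other tangible goods → 5.25% → £0.16
Travel guide £28.82: books and periodicals, buyer-exempt → 0% → £0.00
Children's picture book £15.23: books and periodicals, buyer-exempt → 0% → £0.00
Dish soap £8.77: all other tangible goods → 5.25% → £0.46
Jigsaw puzzle (1000 pc) £26.13: children's toys → 6.5% → £1.70
Canvas tote bag £29.87: all other tangible goods → 5.25% → £1.57
Action figure £13.05: children's toys → 6.5% → £0.85
Subtotal = £159.06; tax = £6.96; total due = £166.02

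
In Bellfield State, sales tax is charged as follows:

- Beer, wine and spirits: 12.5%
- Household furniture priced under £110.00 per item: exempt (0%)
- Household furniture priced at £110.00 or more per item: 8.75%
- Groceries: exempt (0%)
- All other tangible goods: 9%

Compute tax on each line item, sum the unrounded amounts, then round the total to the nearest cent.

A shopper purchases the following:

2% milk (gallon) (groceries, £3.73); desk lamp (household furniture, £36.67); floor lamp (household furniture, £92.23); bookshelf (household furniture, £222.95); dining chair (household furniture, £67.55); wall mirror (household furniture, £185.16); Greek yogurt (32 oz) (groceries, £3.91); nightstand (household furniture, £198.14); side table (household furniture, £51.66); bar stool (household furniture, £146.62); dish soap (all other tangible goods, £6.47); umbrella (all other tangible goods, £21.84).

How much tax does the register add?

£68.42

2% milk (gallon) £3.73: groceries → 0% → £0.00
Desk lamp £36.67: household furniture, under £110.00 → 0% → £0.00
Floor lamp £92.23: household furniture, under £110.00 → 0% → £0.00
Bookshelf £222.95: household furniture, £110.00 or more → 8.75% → £19.508125
Dining chair £67.55: household furniture, under £110.00 → 0% → £0.00
Wall mirror £185.16: household furniture, £110.00 or more → 8.75% → £16.2015
Greek yogurt (32 oz) £3.91: groceries → 0% → £0.00
Nightstand £198.14: household furniture, £110.00 or more → 8.75% → £17.33725
Side table £51.66: household furniture, under £110.00 → 0% → £0.00
Bar stool £146.62: household furniture, £110.00 or more → 8.75% → £12.82925
Dish soap £6.47: all other tangible goods → 9% → £0.5823
Umbrella £21.84: all other tangible goods → 9% → £1.9656
Unrounded tax sum = £68.424025 → £68.42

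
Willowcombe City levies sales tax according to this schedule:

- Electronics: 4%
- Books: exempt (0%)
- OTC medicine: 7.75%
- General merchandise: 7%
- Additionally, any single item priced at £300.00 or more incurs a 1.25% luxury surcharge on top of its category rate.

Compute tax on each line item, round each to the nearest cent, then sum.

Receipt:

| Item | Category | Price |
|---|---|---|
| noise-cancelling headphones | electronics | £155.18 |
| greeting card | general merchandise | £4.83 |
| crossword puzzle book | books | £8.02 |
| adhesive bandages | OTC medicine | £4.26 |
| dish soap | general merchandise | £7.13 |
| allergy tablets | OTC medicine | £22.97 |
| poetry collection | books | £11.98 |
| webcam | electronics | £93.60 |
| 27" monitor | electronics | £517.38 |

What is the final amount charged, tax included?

Noise-cancelling headphones £155.18: electronics → 4% → £6.21
Greeting card £4.83: general merchandise → 7% → £0.34
Crossword puzzle book £8.02: books → 0% → £0.00
Adhesive bandages £4.26: OTC medicine → 7.75% → £0.33
Dish soap £7.13: general merchandise → 7% → £0.50
Allergy tablets £22.97: OTC medicine → 7.75% → £1.78
Poetry collection £11.98: books → 0% → £0.00
Webcam £93.60: electronics → 4% → £3.74
27" monitor £517.38: electronics → 4% + 1.25% surcharge = 5.25% → £27.16
Subtotal = £825.35; tax = £40.06; total due = £865.41

£865.41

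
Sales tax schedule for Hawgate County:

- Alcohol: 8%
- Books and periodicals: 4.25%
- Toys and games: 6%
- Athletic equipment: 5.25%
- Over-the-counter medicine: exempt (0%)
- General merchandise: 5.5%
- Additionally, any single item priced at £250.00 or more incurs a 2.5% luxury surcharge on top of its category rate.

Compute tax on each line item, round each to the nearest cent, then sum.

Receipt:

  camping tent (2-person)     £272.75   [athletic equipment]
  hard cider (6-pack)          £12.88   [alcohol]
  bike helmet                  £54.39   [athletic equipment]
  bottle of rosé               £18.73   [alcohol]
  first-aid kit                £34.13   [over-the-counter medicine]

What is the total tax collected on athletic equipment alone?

£24.00

Camping tent (2-person) £272.75: athletic equipment → 5.25% + 2.5% surcharge = 7.75% → £21.14
Bike helmet £54.39: athletic equipment → 5.25% → £2.86
Tax on athletic equipment = £21.14 + £2.86 = £24.00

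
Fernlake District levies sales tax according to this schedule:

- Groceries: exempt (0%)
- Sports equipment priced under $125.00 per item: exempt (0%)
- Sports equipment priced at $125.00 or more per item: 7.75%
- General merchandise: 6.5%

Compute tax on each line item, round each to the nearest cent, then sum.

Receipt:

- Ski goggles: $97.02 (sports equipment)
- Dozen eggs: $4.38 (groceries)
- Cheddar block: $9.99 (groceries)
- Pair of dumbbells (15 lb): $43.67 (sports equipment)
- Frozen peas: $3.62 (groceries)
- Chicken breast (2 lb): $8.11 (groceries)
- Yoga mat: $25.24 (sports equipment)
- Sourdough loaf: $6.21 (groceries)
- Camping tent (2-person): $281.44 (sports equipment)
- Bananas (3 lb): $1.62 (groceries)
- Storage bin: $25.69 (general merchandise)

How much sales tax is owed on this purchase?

Ski goggles $97.02: sports equipment, under $125.00 → 0% → $0.00
Dozen eggs $4.38: groceries → 0% → $0.00
Cheddar block $9.99: groceries → 0% → $0.00
Pair of dumbbells (15 lb) $43.67: sports equipment, under $125.00 → 0% → $0.00
Frozen peas $3.62: groceries → 0% → $0.00
Chicken breast (2 lb) $8.11: groceries → 0% → $0.00
Yoga mat $25.24: sports equipment, under $125.00 → 0% → $0.00
Sourdough loaf $6.21: groceries → 0% → $0.00
Camping tent (2-person) $281.44: sports equipment, $125.00 or more → 7.75% → $21.81
Bananas (3 lb) $1.62: groceries → 0% → $0.00
Storage bin $25.69: general merchandise → 6.5% → $1.67
Total tax = $21.81 + $1.67 = $23.48

$23.48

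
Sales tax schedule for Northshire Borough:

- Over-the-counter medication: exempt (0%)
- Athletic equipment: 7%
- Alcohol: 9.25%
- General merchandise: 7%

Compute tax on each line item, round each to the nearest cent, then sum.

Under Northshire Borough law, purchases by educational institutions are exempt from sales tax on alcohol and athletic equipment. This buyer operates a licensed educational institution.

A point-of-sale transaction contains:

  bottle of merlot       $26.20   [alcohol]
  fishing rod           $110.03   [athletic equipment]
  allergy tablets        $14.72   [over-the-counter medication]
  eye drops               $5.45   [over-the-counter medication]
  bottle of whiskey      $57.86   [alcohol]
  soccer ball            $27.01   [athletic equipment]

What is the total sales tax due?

Bottle of merlot $26.20: alcohol, buyer-exempt → 0% → $0.00
Fishing rod $110.03: athletic equipment, buyer-exempt → 0% → $0.00
Allergy tablets $14.72: over-the-counter medication → 0% → $0.00
Eye drops $5.45: over-the-counter medication → 0% → $0.00
Bottle of whiskey $57.86: alcohol, buyer-exempt → 0% → $0.00
Soccer ball $27.01: athletic equipment, buyer-exempt → 0% → $0.00
Total tax = $0.00

$0.00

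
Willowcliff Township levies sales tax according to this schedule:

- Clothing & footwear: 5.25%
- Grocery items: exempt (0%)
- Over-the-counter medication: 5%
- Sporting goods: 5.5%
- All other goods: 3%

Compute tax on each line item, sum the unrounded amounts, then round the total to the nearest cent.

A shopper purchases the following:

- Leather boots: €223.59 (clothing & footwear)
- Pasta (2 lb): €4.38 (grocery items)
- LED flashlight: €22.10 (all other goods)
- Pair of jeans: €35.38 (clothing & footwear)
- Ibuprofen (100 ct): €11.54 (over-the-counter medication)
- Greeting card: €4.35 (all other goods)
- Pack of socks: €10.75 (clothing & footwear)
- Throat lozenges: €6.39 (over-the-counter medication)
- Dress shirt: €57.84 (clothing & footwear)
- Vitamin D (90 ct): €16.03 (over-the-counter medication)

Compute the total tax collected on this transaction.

Leather boots €223.59: clothing & footwear → 5.25% → €11.738475
Pasta (2 lb) €4.38: grocery items → 0% → €0.00
LED flashlight €22.10: all other goods → 3% → €0.663
Pair of jeans €35.38: clothing & footwear → 5.25% → €1.85745
Ibuprofen (100 ct) €11.54: over-the-counter medication → 5% → €0.577
Greeting card €4.35: all other goods → 3% → €0.1305
Pack of socks €10.75: clothing & footwear → 5.25% → €0.564375
Throat lozenges €6.39: over-the-counter medication → 5% → €0.3195
Dress shirt €57.84: clothing & footwear → 5.25% → €3.0366
Vitamin D (90 ct) €16.03: over-the-counter medication → 5% → €0.8015
Unrounded tax sum = €19.6884 → €19.69

€19.69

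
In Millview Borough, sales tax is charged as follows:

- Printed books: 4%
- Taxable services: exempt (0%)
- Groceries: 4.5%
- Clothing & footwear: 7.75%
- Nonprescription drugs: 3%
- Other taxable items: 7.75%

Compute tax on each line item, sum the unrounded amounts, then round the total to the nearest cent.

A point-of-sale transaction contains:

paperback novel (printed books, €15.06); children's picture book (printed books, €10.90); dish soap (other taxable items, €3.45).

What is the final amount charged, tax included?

Paperback novel €15.06: printed books → 4% → €0.6024
Children's picture book €10.90: printed books → 4% → €0.436
Dish soap €3.45: other taxable items → 7.75% → €0.267375
Subtotal = €29.41; unrounded tax = €1.305775 → €1.31; total due = €30.72

€30.72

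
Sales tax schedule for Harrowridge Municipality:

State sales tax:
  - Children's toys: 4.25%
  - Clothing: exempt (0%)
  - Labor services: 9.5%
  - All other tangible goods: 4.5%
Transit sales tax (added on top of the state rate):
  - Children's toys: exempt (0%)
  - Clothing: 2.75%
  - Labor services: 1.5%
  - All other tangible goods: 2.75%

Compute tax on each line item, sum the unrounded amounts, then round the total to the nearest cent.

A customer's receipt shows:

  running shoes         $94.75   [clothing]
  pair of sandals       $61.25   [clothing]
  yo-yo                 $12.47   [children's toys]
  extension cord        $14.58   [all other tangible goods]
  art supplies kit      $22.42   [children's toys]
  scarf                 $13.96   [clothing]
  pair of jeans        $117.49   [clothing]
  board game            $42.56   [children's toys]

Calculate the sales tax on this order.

$12.25

Running shoes $94.75: clothing → 0% + 2.75% transit = 2.75% → $2.605625
Pair of sandals $61.25: clothing → 0% + 2.75% transit = 2.75% → $1.684375
Yo-yo $12.47: children's toys → 4.25% + 0% transit = 4.25% → $0.529975
Extension cord $14.58: all other tangible goods → 4.5% + 2.75% transit = 7.25% → $1.05705
Art supplies kit $22.42: children's toys → 4.25% + 0% transit = 4.25% → $0.95285
Scarf $13.96: clothing → 0% + 2.75% transit = 2.75% → $0.3839
Pair of jeans $117.49: clothing → 0% + 2.75% transit = 2.75% → $3.230975
Board game $42.56: children's toys → 4.25% + 0% transit = 4.25% → $1.8088
Unrounded tax sum = $12.25355 → $12.25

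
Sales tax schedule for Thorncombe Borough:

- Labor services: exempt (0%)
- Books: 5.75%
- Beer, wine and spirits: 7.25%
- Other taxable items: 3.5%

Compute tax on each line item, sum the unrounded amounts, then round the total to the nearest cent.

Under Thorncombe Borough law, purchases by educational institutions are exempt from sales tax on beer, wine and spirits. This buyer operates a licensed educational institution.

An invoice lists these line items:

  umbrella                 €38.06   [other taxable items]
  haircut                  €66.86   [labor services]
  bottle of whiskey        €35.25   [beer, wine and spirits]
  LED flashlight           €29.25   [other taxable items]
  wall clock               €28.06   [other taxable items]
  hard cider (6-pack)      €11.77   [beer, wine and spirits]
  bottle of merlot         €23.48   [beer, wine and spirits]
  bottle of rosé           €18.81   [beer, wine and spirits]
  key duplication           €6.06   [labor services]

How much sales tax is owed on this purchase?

€3.34

Umbrella €38.06: other taxable items → 3.5% → €1.3321
Haircut €66.86: labor services → 0% → €0.00
Bottle of whiskey €35.25: beer, wine and spirits, buyer-exempt → 0% → €0.00
LED flashlight €29.25: other taxable items → 3.5% → €1.02375
Wall clock €28.06: other taxable items → 3.5% → €0.9821
Hard cider (6-pack) €11.77: beer, wine and spirits, buyer-exempt → 0% → €0.00
Bottle of merlot €23.48: beer, wine and spirits, buyer-exempt → 0% → €0.00
Bottle of rosé €18.81: beer, wine and spirits, buyer-exempt → 0% → €0.00
Key duplication €6.06: labor services → 0% → €0.00
Unrounded tax sum = €3.33795 → €3.34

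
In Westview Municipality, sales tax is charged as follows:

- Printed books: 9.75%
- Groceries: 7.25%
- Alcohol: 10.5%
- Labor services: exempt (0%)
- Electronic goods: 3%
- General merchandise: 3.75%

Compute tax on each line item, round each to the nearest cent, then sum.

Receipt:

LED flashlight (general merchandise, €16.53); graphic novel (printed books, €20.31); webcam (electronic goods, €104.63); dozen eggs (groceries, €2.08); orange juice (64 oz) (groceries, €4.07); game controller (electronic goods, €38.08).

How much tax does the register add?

LED flashlight €16.53: general merchandise → 3.75% → €0.62
Graphic novel €20.31: printed books → 9.75% → €1.98
Webcam €104.63: electronic goods → 3% → €3.14
Dozen eggs €2.08: groceries → 7.25% → €0.15
Orange juice (64 oz) €4.07: groceries → 7.25% → €0.30
Game controller €38.08: electronic goods → 3% → €1.14
Total tax = €0.62 + €1.98 + €3.14 + €0.15 + €0.30 + €1.14 = €7.33

€7.33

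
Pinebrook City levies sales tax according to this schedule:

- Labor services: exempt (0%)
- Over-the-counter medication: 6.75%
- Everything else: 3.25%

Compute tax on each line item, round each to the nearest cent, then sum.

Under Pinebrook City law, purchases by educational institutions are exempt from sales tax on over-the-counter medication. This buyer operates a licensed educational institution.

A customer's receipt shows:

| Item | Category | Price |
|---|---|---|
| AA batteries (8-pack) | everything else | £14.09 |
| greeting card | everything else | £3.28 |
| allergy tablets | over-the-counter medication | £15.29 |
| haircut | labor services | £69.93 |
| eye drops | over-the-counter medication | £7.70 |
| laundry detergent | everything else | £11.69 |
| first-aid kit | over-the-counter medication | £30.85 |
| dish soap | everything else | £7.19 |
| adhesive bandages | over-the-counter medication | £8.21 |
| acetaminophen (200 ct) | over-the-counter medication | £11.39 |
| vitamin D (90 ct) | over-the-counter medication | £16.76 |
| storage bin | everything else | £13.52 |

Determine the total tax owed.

AA batteries (8-pack) £14.09: everything else → 3.25% → £0.46
Greeting card £3.28: everything else → 3.25% → £0.11
Allergy tablets £15.29: over-the-counter medication, buyer-exempt → 0% → £0.00
Haircut £69.93: labor services → 0% → £0.00
Eye drops £7.70: over-the-counter medication, buyer-exempt → 0% → £0.00
Laundry detergent £11.69: everything else → 3.25% → £0.38
First-aid kit £30.85: over-the-counter medication, buyer-exempt → 0% → £0.00
Dish soap £7.19: everything else → 3.25% → £0.23
Adhesive bandages £8.21: over-the-counter medication, buyer-exempt → 0% → £0.00
Acetaminophen (200 ct) £11.39: over-the-counter medication, buyer-exempt → 0% → £0.00
Vitamin D (90 ct) £16.76: over-the-counter medication, buyer-exempt → 0% → £0.00
Storage bin £13.52: everything else → 3.25% → £0.44
Total tax = £0.46 + £0.11 + £0.38 + £0.23 + £0.44 = £1.62

£1.62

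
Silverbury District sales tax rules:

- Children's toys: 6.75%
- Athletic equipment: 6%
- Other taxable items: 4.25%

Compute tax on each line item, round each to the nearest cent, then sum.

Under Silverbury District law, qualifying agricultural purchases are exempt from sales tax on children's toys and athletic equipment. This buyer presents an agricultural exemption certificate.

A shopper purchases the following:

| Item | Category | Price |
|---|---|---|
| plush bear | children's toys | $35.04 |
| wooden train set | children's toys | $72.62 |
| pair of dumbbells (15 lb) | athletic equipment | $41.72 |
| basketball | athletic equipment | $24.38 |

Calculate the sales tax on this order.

Plush bear $35.04: children's toys, buyer-exempt → 0% → $0.00
Wooden train set $72.62: children's toys, buyer-exempt → 0% → $0.00
Pair of dumbbells (15 lb) $41.72: athletic equipment, buyer-exempt → 0% → $0.00
Basketball $24.38: athletic equipment, buyer-exempt → 0% → $0.00
Total tax = $0.00

$0.00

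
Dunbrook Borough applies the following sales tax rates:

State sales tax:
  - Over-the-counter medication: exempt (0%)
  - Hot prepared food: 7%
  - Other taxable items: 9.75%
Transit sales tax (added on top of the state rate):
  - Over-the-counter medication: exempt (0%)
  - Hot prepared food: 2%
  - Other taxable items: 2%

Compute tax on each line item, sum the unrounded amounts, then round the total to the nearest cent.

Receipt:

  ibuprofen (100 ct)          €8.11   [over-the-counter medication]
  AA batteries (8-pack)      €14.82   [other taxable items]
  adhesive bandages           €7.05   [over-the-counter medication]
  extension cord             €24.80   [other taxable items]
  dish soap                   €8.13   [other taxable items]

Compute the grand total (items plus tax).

€68.52

Ibuprofen (100 ct) €8.11: over-the-counter medication → 0% + 0% transit = 0% → €0.00
AA batteries (8-pack) €14.82: other taxable items → 9.75% + 2% transit = 11.75% → €1.74135
Adhesive bandages €7.05: over-the-counter medication → 0% + 0% transit = 0% → €0.00
Extension cord €24.80: other taxable items → 9.75% + 2% transit = 11.75% → €2.914
Dish soap €8.13: other taxable items → 9.75% + 2% transit = 11.75% → €0.955275
Subtotal = €62.91; unrounded tax = €5.610625 → €5.61; total due = €68.52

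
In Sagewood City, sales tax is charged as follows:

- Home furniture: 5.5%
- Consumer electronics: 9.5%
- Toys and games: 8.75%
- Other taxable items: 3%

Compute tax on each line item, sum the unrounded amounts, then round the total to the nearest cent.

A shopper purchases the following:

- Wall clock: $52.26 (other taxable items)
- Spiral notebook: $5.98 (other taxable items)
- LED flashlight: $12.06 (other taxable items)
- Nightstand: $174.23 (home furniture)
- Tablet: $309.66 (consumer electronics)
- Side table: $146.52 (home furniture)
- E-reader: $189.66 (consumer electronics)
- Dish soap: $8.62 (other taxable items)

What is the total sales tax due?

$67.44

Wall clock $52.26: other taxable items → 3% → $1.5678
Spiral notebook $5.98: other taxable items → 3% → $0.1794
LED flashlight $12.06: other taxable items → 3% → $0.3618
Nightstand $174.23: home furniture → 5.5% → $9.58265
Tablet $309.66: consumer electronics → 9.5% → $29.4177
Side table $146.52: home furniture → 5.5% → $8.0586
E-reader $189.66: consumer electronics → 9.5% → $18.0177
Dish soap $8.62: other taxable items → 3% → $0.2586
Unrounded tax sum = $67.44425 → $67.44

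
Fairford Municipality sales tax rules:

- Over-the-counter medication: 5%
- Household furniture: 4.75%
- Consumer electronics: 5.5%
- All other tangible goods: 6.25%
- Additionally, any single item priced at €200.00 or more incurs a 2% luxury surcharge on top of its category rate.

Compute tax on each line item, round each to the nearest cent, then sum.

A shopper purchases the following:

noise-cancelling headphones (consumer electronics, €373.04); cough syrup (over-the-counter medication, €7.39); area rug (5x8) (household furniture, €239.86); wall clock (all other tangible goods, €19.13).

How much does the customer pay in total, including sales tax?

€685.16

Noise-cancelling headphones €373.04: consumer electronics → 5.5% + 2% surcharge = 7.5% → €27.98
Cough syrup €7.39: over-the-counter medication → 5% → €0.37
Area rug (5x8) €239.86: household furniture → 4.75% + 2% surcharge = 6.75% → €16.19
Wall clock €19.13: all other tangible goods → 6.25% → €1.20
Subtotal = €639.42; tax = €45.74; total due = €685.16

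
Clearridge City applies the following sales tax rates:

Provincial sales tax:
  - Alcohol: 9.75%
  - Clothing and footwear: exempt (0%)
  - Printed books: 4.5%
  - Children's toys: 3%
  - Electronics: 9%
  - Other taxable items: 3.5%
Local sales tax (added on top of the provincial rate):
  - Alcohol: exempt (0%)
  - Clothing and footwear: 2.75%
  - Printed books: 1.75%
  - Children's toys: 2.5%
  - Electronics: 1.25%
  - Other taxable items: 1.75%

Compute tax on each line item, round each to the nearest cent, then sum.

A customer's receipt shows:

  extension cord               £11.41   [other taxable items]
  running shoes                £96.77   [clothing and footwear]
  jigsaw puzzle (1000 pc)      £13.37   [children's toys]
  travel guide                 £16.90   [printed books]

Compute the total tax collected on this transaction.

£5.06

Extension cord £11.41: other taxable items → 3.5% + 1.75% local = 5.25% → £0.60
Running shoes £96.77: clothing and footwear → 0% + 2.75% local = 2.75% → £2.66
Jigsaw puzzle (1000 pc) £13.37: children's toys → 3% + 2.5% local = 5.5% → £0.74
Travel guide £16.90: printed books → 4.5% + 1.75% local = 6.25% → £1.06
Total tax = £0.60 + £2.66 + £0.74 + £1.06 = £5.06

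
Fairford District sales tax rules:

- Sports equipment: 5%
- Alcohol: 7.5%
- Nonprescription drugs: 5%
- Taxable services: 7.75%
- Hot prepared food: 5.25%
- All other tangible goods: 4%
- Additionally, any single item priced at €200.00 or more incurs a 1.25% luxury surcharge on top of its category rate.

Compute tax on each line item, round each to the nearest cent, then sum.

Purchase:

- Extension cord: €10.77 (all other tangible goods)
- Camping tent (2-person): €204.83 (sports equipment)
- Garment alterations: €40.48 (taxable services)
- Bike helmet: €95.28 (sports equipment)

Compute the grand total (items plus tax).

Extension cord €10.77: all other tangible goods → 4% → €0.43
Camping tent (2-person) €204.83: sports equipment → 5% + 1.25% surcharge = 6.25% → €12.80
Garment alterations €40.48: taxable services → 7.75% → €3.14
Bike helmet €95.28: sports equipment → 5% → €4.76
Subtotal = €351.36; tax = €21.13; total due = €372.49

€372.49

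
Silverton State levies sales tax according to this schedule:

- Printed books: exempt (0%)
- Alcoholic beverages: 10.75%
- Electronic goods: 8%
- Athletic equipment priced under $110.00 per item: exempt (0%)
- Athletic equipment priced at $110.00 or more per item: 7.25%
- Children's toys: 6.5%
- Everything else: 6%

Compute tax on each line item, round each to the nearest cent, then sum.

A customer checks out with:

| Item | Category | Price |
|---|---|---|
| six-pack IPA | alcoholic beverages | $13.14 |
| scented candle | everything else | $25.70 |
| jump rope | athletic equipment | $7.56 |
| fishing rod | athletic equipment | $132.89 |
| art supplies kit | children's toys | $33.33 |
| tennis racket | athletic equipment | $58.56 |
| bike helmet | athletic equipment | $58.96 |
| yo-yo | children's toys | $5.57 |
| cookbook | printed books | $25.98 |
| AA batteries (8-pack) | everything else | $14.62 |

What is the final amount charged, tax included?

Six-pack IPA $13.14: alcoholic beverages → 10.75% → $1.41
Scented candle $25.70: everything else → 6% → $1.54
Jump rope $7.56: athletic equipment, under $110.00 → 0% → $0.00
Fishing rod $132.89: athletic equipment, $110.00 or more → 7.25% → $9.63
Art supplies kit $33.33: children's toys → 6.5% → $2.17
Tennis racket $58.56: athletic equipment, under $110.00 → 0% → $0.00
Bike helmet $58.96: athletic equipment, under $110.00 → 0% → $0.00
Yo-yo $5.57: children's toys → 6.5% → $0.36
Cookbook $25.98: printed books → 0% → $0.00
AA batteries (8-pack) $14.62: everything else → 6% → $0.88
Subtotal = $376.31; tax = $15.99; total due = $392.30

$392.30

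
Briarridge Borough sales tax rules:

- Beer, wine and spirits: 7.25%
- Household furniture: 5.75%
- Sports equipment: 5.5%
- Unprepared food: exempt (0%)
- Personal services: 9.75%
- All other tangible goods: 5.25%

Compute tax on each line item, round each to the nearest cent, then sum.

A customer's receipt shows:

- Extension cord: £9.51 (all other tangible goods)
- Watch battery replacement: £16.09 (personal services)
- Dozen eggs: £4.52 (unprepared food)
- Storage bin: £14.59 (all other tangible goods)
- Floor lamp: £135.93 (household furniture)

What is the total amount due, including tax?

Extension cord £9.51: all other tangible goods → 5.25% → £0.50
Watch battery replacement £16.09: personal services → 9.75% → £1.57
Dozen eggs £4.52: unprepared food → 0% → £0.00
Storage bin £14.59: all other tangible goods → 5.25% → £0.77
Floor lamp £135.93: household furniture → 5.75% → £7.82
Subtotal = £180.64; tax = £10.66; total due = £191.30

£191.30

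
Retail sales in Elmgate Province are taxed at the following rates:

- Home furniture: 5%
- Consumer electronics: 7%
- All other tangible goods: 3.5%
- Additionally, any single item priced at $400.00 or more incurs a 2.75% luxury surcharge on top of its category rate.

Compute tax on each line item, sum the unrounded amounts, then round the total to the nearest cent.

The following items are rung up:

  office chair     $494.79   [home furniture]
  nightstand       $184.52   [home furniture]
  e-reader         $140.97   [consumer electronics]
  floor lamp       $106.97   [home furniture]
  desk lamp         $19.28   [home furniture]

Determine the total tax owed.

$63.75

Office chair $494.79: home furniture → 5% + 2.75% surcharge = 7.75% → $38.346225
Nightstand $184.52: home furniture → 5% → $9.226
E-reader $140.97: consumer electronics → 7% → $9.8679
Floor lamp $106.97: home furniture → 5% → $5.3485
Desk lamp $19.28: home furniture → 5% → $0.964
Unrounded tax sum = $63.752625 → $63.75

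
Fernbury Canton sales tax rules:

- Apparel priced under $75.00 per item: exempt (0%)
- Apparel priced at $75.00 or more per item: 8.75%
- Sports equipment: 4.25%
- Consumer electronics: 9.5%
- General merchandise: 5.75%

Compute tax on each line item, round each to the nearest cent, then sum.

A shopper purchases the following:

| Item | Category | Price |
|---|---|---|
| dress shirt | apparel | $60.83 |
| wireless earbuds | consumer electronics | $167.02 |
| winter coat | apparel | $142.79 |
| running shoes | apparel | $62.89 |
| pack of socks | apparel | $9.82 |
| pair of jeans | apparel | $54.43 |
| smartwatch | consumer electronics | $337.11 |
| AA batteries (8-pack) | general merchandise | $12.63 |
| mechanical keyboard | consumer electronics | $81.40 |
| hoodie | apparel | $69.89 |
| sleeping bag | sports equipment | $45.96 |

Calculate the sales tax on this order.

$70.80

Dress shirt $60.83: apparel, under $75.00 → 0% → $0.00
Wireless earbuds $167.02: consumer electronics → 9.5% → $15.87
Winter coat $142.79: apparel, $75.00 or more → 8.75% → $12.49
Running shoes $62.89: apparel, under $75.00 → 0% → $0.00
Pack of socks $9.82: apparel, under $75.00 → 0% → $0.00
Pair of jeans $54.43: apparel, under $75.00 → 0% → $0.00
Smartwatch $337.11: consumer electronics → 9.5% → $32.03
AA batteries (8-pack) $12.63: general merchandise → 5.75% → $0.73
Mechanical keyboard $81.40: consumer electronics → 9.5% → $7.73
Hoodie $69.89: apparel, under $75.00 → 0% → $0.00
Sleeping bag $45.96: sports equipment → 4.25% → $1.95
Total tax = $15.87 + $12.49 + $32.03 + $0.73 + $7.73 + $1.95 = $70.80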